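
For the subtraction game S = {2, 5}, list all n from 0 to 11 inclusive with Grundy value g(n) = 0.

0, 1, 4, 7, 8, 11

Compute g(0), g(1), … for moves {2, 5}:
g(0) = mex{} = 0
g(1) = mex{} = 0
g(2) = mex{0} = 1
g(3) = mex{0} = 1
g(4) = mex{1} = 0
g(5) = mex{0,1} = 2
g(6) = mex{0} = 1
g(7) = mex{1,2} = 0
g(8) = mex{1} = 0
g(9) = mex{0} = 1
g(10) = mex{0,2} = 1
g(11) = mex{1} = 0
The P-positions (g = 0) in 0..11 are 0, 1, 4, 7, 8, 11.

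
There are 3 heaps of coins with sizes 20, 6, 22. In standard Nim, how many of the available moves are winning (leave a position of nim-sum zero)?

In binary:
  10100  (20)
  00110  (6)
  10110  (22)
  -----
  00100  (4)
The overall nim-sum is X = 4. A heap of size p has a winning move iff p XOR X < p (reduce it to p XOR X).
  20: 20 XOR 4 = 16 < 20 — winning move (to 16).
  6: 6 XOR 4 = 2 < 6 — winning move (to 2).
  22: 22 XOR 4 = 18 < 22 — winning move (to 18).
That gives 3 winning moves.

3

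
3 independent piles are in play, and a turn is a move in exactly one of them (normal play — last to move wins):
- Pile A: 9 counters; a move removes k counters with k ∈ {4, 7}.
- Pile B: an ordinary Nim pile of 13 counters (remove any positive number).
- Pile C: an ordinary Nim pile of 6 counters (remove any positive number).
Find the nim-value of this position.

9

Grundy values for pile A (subtraction set {4, 7}):
k:     0  1  2  3  4  5  6  7  8  9
g(k):  0  0  0  0  1  1  1  1  2  2
So g(9) = 2.
Pile B is a plain Nim pile of size 13, so its Grundy value is 13.
Pile C is a plain Nim pile of size 6, so its Grundy value is 6.
By the Sprague-Grundy theorem, the Grundy value of a sum of independent games is the XOR of the component values.
Combined value = 2 XOR 13 XOR 6 = 9.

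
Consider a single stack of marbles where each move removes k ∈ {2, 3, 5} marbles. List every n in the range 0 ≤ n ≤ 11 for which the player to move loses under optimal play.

0, 1, 7, 8

Build the Grundy sequence with g(k) = mex{g(k−s) : s ∈ {2, 3, 5}, s ≤ k}:
k:     0  1  2  3  4  5  6  7  8  9 10 11
g(k):  0  0  1  1  2  2  3  0  0  1  1  2
The P-positions (g = 0) in 0..11 are 0, 1, 7, 8.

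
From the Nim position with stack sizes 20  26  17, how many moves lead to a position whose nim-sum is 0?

Nim-sum: 20 ^ 26 ^ 17 = 31.
The overall nim-sum is X = 31. A stack of size p has a winning move iff p XOR X < p (reduce it to p XOR X).
  20: 20 XOR 31 = 11 < 20 — winning move (to 11).
  26: 26 XOR 31 = 5 < 26 — winning move (to 5).
  17: 17 XOR 31 = 14 < 17 — winning move (to 14).
That gives 3 winning moves.

3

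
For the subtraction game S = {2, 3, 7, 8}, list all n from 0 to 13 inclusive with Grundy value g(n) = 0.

Grundy values for subtraction set {2, 3, 7, 8}:
k:     0  1  2  3  4  5  6  7  8  9 10 11 12 13
g(k):  0  0  1  1  2  0  0  1  1  2  0  0  1  1
The P-positions (g = 0) in 0..13 are 0, 1, 5, 6, 10, 11.

0, 1, 5, 6, 10, 11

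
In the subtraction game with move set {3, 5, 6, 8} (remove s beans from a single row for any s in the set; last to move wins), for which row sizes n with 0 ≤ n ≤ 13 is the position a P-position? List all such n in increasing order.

0, 1, 2, 11, 12, 13

Compute g(0), g(1), … for moves {3, 5, 6, 8}:
k:     0  1  2  3  4  5  6  7  8  9 10 11 12 13
g(k):  0  0  0  1  1  1  2  2  2  3  3  0  0  0
The P-positions (g = 0) in 0..13 are 0, 1, 2, 11, 12, 13.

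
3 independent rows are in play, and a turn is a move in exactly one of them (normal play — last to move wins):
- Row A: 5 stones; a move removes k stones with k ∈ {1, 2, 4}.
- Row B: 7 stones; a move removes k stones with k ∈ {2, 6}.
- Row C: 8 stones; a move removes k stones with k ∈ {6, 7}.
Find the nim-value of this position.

2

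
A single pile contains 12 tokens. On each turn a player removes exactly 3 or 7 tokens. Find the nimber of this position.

0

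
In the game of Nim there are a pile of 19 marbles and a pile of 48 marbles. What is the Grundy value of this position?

35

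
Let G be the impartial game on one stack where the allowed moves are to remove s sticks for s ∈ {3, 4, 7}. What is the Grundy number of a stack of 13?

1

Compute g(0), g(1), … for moves {3, 4, 7}:
k:     0  1  2  3  4  5  6  7  8  9 10 11 12 13
g(k):  0  0  0  1  1  1  2  2  2  3  0  0  0  1
So g(13) = 1.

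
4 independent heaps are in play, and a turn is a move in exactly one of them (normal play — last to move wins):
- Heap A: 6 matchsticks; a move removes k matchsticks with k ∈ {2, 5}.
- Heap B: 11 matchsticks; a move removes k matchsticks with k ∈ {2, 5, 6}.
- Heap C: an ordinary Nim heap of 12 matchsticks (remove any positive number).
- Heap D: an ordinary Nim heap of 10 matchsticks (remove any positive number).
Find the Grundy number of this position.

Grundy values for heap A (subtraction set {2, 5}):
k:     0  1  2  3  4  5  6
g(k):  0  0  1  1  0  2  1
So g(6) = 1.
Grundy values for heap B (subtraction set {2, 5, 6}):
k:     0  1  2  3  4  5  6  7  8  9 10 11
g(k):  0  0  1  1  0  2  1  3  0  2  1  0
So g(11) = 0.
Heap C is a plain Nim heap of size 12, so its Grundy value is 12.
Heap D is a plain Nim heap of size 10, so its Grundy value is 10.
By the Sprague-Grundy theorem, the Grundy value of a sum of independent games is the XOR of the component values.
Combined value = 1 XOR 0 XOR 12 XOR 10 = 7.

7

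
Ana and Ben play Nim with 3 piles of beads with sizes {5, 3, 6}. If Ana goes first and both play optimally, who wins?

Ben wins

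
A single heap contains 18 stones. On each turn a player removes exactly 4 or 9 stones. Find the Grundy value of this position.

Compute g(0), g(1), … for moves {4, 9}:
k:     0  1  2  3  4  5  6  7  8  9 10 11 12 13 14 15 16 17 18
g(k):  0  0  0  0  1  1  1  1  0  2  2  2  1  0  0  0  0  1  1
So g(18) = 1.

1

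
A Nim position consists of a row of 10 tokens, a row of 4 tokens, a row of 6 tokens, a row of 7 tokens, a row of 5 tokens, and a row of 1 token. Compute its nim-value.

11

In binary:
  1010  (10)
  0100  (4)
  0110  (6)
  0111  (7)
  0101  (5)
  0001  (1)
  ----
  1011  (11)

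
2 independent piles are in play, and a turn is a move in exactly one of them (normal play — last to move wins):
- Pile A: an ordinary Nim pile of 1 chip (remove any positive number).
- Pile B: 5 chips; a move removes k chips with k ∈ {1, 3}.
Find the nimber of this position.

Pile A is a plain Nim pile of size 1, so its Grundy value is 1.
For pile B, compute g(0), g(1), … with moves {1, 3}:
k:     0  1  2  3  4  5
g(k):  0  1  0  1  0  1
So g(5) = 1.
The value of a disjunctive sum is the nim-sum of the parts.
Combined value = 1 ⊕ 1 = 0.

0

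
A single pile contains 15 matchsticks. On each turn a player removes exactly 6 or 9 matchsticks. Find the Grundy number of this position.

0

Compute g(0), g(1), … for moves {6, 9}:
k:     0  1  2  3  4  5  6  7  8  9 10 11 12 13 14 15
g(k):  0  0  0  0  0  0  1  1  1  1  1  1  2  2  2  0
So g(15) = 0.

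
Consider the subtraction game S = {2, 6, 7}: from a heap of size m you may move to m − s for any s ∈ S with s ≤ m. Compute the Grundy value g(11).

1

Compute g(0), g(1), … for moves {2, 6, 7}:
g(0) = mex{} = 0
g(1) = mex{} = 0
g(2) = mex{0} = 1
g(3) = mex{0} = 1
g(4) = mex{1} = 0
g(5) = mex{1} = 0
g(6) = mex{0} = 1
g(7) = mex{0} = 1
g(8) = mex{0,1} = 2
g(9) = mex{1} = 0
g(10) = mex{0,1,2} = 3
g(11) = mex{0} = 1
So g(11) = 1.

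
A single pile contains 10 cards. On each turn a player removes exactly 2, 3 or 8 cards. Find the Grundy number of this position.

Grundy values for subtraction set {2, 3, 8}:
k:     0  1  2  3  4  5  6  7  8  9 10
g(k):  0  0  1  1  2  0  0  1  1  2  0
So g(10) = 0.

0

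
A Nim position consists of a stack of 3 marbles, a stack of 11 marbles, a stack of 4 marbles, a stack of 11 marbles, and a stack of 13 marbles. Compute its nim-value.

10

Compute the nim-sum pairwise:
3 ^ 11 = 8
8 ^ 4 = 12
12 ^ 11 = 7
7 ^ 13 = 10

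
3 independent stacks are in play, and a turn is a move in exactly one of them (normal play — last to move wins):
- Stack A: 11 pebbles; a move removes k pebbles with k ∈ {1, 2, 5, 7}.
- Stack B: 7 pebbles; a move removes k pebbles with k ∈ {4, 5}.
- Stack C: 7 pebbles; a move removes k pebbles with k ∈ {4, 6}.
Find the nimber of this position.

For stack A, compute g(0), g(1), … with moves {1, 2, 5, 7}:
g(0) = mex{} = 0
g(1) = mex{0} = 1
g(2) = mex{0,1} = 2
g(3) = mex{1,2} = 0
g(4) = mex{0,2} = 1
g(5) = mex{0,1} = 2
g(6) = mex{1,2} = 0
g(7) = mex{0,2} = 1
g(8) = mex{0,1} = 2
g(9) = mex{1,2} = 0
g(10) = mex{0,2} = 1
g(11) = mex{0,1} = 2
So g(11) = 2.
Grundy values for stack B (subtraction set {4, 5}):
k:     0  1  2  3  4  5  6  7
g(k):  0  0  0  0  1  1  1  1
So g(7) = 1.
Build the Grundy sequence for stack C with g(k) = mex{g(k−s) : s ∈ {4, 6}, s ≤ k}:
k:     0  1  2  3  4  5  6  7
g(k):  0  0  0  0  1  1  1  1
So g(7) = 1.
By the Sprague-Grundy theorem, the Grundy value of a sum of independent games is the XOR of the component values.
Combined value = 2 XOR 1 XOR 1 = 2.

2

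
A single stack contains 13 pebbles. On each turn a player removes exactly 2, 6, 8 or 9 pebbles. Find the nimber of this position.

Compute g(0), g(1), … for moves {2, 6, 8, 9}:
g(0) = mex{} = 0
g(1) = mex{} = 0
g(2) = mex{0} = 1
g(3) = mex{0} = 1
g(4) = mex{1} = 0
g(5) = mex{1} = 0
g(6) = mex{0} = 1
g(7) = mex{0} = 1
g(8) = mex{0,1} = 2
g(9) = mex{0,1} = 2
g(10) = mex{0,1,2} = 3
g(11) = mex{0,1,2} = 3
g(12) = mex{0,1,3} = 2
g(13) = mex{0,1,3} = 2
So g(13) = 2.

2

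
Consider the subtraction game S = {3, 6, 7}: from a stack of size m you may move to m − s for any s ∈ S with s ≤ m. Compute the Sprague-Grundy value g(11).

Compute g(0), g(1), … for moves {3, 6, 7}:
k:     0  1  2  3  4  5  6  7  8  9 10 11
g(k):  0  0  0  1  1  1  2  2  2  3  0  0
So g(11) = 0.

0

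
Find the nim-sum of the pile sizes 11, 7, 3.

Nim-sum: 11 ⊕ 7 ⊕ 3 = 15.

15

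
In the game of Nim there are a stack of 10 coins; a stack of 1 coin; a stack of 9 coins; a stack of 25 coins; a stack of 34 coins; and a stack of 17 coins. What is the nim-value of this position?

40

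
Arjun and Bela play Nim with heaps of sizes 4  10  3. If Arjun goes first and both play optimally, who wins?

Arjun wins

In binary:
  0100  (4)
  1010  (10)
  0011  (3)
  ----
  1101  (13)
The nim-sum is 13 ≠ 0, so this is an N-position: the player to move can win; Arjun has a winning move.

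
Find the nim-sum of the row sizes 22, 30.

8

Write each in binary and XOR column by column:
  10110  (22)
  11110  (30)
  -----
  01000  (8)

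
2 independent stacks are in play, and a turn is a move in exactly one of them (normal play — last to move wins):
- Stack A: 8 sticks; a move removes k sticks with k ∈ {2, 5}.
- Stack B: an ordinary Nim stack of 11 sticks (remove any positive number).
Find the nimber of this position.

11

Build the Grundy sequence for stack A with g(k) = mex{g(k−s) : s ∈ {2, 5}, s ≤ k}:
k:     0  1  2  3  4  5  6  7  8
g(k):  0  0  1  1  0  2  1  0  0
So g(8) = 0.
Stack B is a plain Nim stack of size 11, so its Grundy value is 11.
The value of a disjunctive sum is the nim-sum of the parts.
Combined value = 0 ⊕ 11 = 11.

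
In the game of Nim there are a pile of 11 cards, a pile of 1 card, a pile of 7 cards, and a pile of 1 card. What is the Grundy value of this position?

12

Compute the nim-sum pairwise:
11 XOR 1 = 10
10 XOR 7 = 13
13 XOR 1 = 12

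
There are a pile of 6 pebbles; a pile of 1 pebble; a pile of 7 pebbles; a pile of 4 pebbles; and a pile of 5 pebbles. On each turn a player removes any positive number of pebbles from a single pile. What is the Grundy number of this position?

1

Compute the nim-sum pairwise:
6 ^ 1 = 7
7 ^ 7 = 0
0 ^ 4 = 4
4 ^ 5 = 1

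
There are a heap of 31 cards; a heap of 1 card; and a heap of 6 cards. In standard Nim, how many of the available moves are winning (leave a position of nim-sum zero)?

Nim-sum: 31 XOR 1 XOR 6 = 24.
The overall nim-sum is X = 24. A heap of size p has a winning move iff p XOR X < p (reduce it to p XOR X).
  31: 31 XOR 24 = 7 < 31 — winning move (to 7).
  1: 1 XOR 24 = 25 ≥ 1 — no move.
  6: 6 XOR 24 = 30 ≥ 6 — no move.
That gives 1 winning move.

1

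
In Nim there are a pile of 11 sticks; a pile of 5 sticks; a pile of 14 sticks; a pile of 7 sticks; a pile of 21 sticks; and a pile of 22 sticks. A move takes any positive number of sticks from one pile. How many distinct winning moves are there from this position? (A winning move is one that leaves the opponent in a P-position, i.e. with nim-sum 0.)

5

In binary:
  01011  (11)
  00101  (5)
  01110  (14)
  00111  (7)
  10101  (21)
  10110  (22)
  -----
  00100  (4)
The overall nim-sum is X = 4. A pile of size p has a winning move iff p XOR X < p (reduce it to p XOR X).
  11: 11 XOR 4 = 15 ≥ 11 — no move.
  5: 5 XOR 4 = 1 < 5 — winning move (to 1).
  14: 14 XOR 4 = 10 < 14 — winning move (to 10).
  7: 7 XOR 4 = 3 < 7 — winning move (to 3).
  21: 21 XOR 4 = 17 < 21 — winning move (to 17).
  22: 22 XOR 4 = 18 < 22 — winning move (to 18).
That gives 5 winning moves.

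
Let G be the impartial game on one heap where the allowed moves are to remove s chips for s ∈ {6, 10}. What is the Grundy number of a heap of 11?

1

Compute g(0), g(1), … for moves {6, 10}:
g(0) = mex{} = 0
g(1) = mex{} = 0
g(2) = mex{} = 0
g(3) = mex{} = 0
g(4) = mex{} = 0
g(5) = mex{} = 0
g(6) = mex{0} = 1
g(7) = mex{0} = 1
g(8) = mex{0} = 1
g(9) = mex{0} = 1
g(10) = mex{0} = 1
g(11) = mex{0} = 1
So g(11) = 1.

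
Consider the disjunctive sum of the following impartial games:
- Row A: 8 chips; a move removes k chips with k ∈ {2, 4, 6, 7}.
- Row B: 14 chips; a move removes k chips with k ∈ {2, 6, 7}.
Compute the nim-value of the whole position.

Grundy values for row A (subtraction set {2, 4, 6, 7}):
g(0) = mex{} = 0
g(1) = mex{} = 0
g(2) = mex{0} = 1
g(3) = mex{0} = 1
g(4) = mex{0,1} = 2
g(5) = mex{0,1} = 2
g(6) = mex{0,1,2} = 3
g(7) = mex{0,1,2} = 3
g(8) = mex{0,1,2,3} = 4
So g(8) = 4.
Build the Grundy sequence for row B with g(k) = mex{g(k−s) : s ∈ {2, 6, 7}, s ≤ k}:
g(0) = mex{} = 0
g(1) = mex{} = 0
g(2) = mex{0} = 1
g(3) = mex{0} = 1
g(4) = mex{1} = 0
g(5) = mex{1} = 0
g(6) = mex{0} = 1
g(7) = mex{0} = 1
g(8) = mex{0,1} = 2
g(9) = mex{1} = 0
g(10) = mex{0,1,2} = 3
g(11) = mex{0} = 1
g(12) = mex{0,1,3} = 2
g(13) = mex{1} = 0
g(14) = mex{1,2} = 0
So g(14) = 0.
By the Sprague-Grundy theorem, the Grundy value of a sum of independent games is the XOR of the component values.
Combined value = 4 XOR 0 = 4.

4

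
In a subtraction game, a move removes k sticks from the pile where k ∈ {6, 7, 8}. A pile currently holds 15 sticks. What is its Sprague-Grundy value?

0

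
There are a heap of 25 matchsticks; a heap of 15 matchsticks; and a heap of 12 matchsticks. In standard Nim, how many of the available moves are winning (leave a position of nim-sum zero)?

1

Nim-sum: 25 ^ 15 ^ 12 = 26.
The overall nim-sum is X = 26. A heap of size p has a winning move iff p XOR X < p (reduce it to p XOR X).
  25: 25 XOR 26 = 3 < 25 — winning move (to 3).
  15: 15 XOR 26 = 21 ≥ 15 — no move.
  12: 12 XOR 26 = 22 ≥ 12 — no move.
That gives 1 winning move.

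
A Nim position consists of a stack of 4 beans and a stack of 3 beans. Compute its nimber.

7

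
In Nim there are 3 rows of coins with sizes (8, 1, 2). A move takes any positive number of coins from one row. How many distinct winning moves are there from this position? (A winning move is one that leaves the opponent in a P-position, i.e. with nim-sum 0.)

1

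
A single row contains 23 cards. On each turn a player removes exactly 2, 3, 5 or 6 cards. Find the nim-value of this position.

Compute g(0), g(1), … for moves {2, 3, 5, 6}:
k:     0  1  2  3  4  5  6  7  8  9 10 11 12 13 14 15 16 17 18 19 20 21 22 23
g(k):  0  0  1  1  2  2  3  3  0  0  1  1  2  2  3  3  0  0  1  1  2  2  3  3
So g(23) = 3.

3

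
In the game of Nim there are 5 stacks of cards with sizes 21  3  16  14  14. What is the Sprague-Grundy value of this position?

Bitwise XOR of the heap sizes:
  10101  (21)
  00011  (3)
  10000  (16)
  01110  (14)
  01110  (14)
  -----
  00110  (6)

6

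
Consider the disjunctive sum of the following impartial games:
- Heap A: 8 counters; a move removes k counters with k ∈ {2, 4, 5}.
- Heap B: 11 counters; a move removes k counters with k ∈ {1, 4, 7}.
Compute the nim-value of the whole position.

1

For heap A, compute g(0), g(1), … with moves {2, 4, 5}:
g(0) = mex{} = 0
g(1) = mex{} = 0
g(2) = mex{0} = 1
g(3) = mex{0} = 1
g(4) = mex{0,1} = 2
g(5) = mex{0,1} = 2
g(6) = mex{0,1,2} = 3
g(7) = mex{1,2} = 0
g(8) = mex{1,2,3} = 0
So g(8) = 0.
For heap B, compute g(0), g(1), … with moves {1, 4, 7}:
k:     0  1  2  3  4  5  6  7  8  9 10 11
g(k):  0  1  0  1  2  0  1  2  0  1  0  1
So g(11) = 1.
The value of a disjunctive sum is the nim-sum of the parts.
Combined value = 0 ⊕ 1 = 1.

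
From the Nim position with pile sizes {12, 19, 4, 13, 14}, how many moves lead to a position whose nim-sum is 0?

Write each in binary and XOR column by column:
  01100  (12)
  10011  (19)
  00100  (4)
  01101  (13)
  01110  (14)
  -----
  11000  (24)
The overall nim-sum is X = 24. A pile of size p has a winning move iff p XOR X < p (reduce it to p XOR X).
  12: 12 XOR 24 = 20 ≥ 12 — no move.
  19: 19 XOR 24 = 11 < 19 — winning move (to 11).
  4: 4 XOR 24 = 28 ≥ 4 — no move.
  13: 13 XOR 24 = 21 ≥ 13 — no move.
  14: 14 XOR 24 = 22 ≥ 14 — no move.
That gives 1 winning move.

1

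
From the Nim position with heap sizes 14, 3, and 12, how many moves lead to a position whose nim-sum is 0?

Compute the nim-sum pairwise:
14 ^ 3 = 13
13 ^ 12 = 1
The overall nim-sum is X = 1. A heap of size p has a winning move iff p XOR X < p (reduce it to p XOR X).
  14: 14 XOR 1 = 15 ≥ 14 — no move.
  3: 3 XOR 1 = 2 < 3 — winning move (to 2).
  12: 12 XOR 1 = 13 ≥ 12 — no move.
That gives 1 winning move.

1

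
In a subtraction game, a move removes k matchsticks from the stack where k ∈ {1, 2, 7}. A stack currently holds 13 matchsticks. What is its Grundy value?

1

Grundy values for subtraction set {1, 2, 7}:
g(0) = mex{} = 0
g(1) = mex{0} = 1
g(2) = mex{0,1} = 2
g(3) = mex{1,2} = 0
g(4) = mex{0,2} = 1
g(5) = mex{0,1} = 2
g(6) = mex{1,2} = 0
g(7) = mex{0,2} = 1
g(8) = mex{0,1} = 2
g(9) = mex{1,2} = 0
g(10) = mex{0,2} = 1
g(11) = mex{0,1} = 2
g(12) = mex{1,2} = 0
g(13) = mex{0,2} = 1
So g(13) = 1.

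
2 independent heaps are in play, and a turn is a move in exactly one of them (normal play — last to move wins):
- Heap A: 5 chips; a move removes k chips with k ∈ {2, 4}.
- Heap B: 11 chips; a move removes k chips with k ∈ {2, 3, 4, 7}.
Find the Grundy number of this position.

Grundy values for heap A (subtraction set {2, 4}):
g(0) = mex{} = 0
g(1) = mex{} = 0
g(2) = mex{0} = 1
g(3) = mex{0} = 1
g(4) = mex{0,1} = 2
g(5) = mex{0,1} = 2
So g(5) = 2.
For heap B, compute g(0), g(1), … with moves {2, 3, 4, 7}:
k:     0  1  2  3  4  5  6  7  8  9 10 11
g(k):  0  0  1  1  2  2  0  3  1  4  2  0
So g(11) = 0.
The value of a disjunctive sum is the nim-sum of the parts.
Combined value = 2 XOR 0 = 2.

2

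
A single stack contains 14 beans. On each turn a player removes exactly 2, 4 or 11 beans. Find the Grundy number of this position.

Build the Grundy sequence with g(k) = mex{g(k−s) : s ∈ {2, 4, 11}, s ≤ k}:
g(0) = mex{} = 0
g(1) = mex{} = 0
g(2) = mex{0} = 1
g(3) = mex{0} = 1
g(4) = mex{0,1} = 2
g(5) = mex{0,1} = 2
g(6) = mex{1,2} = 0
g(7) = mex{1,2} = 0
g(8) = mex{0,2} = 1
g(9) = mex{0,2} = 1
g(10) = mex{0,1} = 2
g(11) = mex{0,1} = 2
g(12) = mex{0,1,2} = 3
g(13) = mex{1,2} = 0
g(14) = mex{1,2,3} = 0
So g(14) = 0.

0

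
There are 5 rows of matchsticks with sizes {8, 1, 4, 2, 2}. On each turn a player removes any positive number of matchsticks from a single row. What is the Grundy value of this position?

13

Compute the nim-sum pairwise:
8 ⊕ 1 = 9
9 ⊕ 4 = 13
13 ⊕ 2 = 15
15 ⊕ 2 = 13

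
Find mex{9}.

0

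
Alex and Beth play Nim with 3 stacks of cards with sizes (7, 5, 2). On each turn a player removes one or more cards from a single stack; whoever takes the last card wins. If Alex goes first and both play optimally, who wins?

Write each in binary and XOR column by column:
  111  (7)
  101  (5)
  010  (2)
  ---
  000  (0)
The nim-sum is 0, so this is a P-position: the player to move is in a losing position under optimal play; Alex is about to move from it and so loses — Beth wins.

Beth wins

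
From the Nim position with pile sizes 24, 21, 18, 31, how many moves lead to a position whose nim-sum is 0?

0

Write each in binary and XOR column by column:
  11000  (24)
  10101  (21)
  10010  (18)
  11111  (31)
  -----
  00000  (0)
The nim-sum is already 0, so every move leaves a nonzero nim-sum — there are no winning moves.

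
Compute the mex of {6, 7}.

0 is not in the set, so the mex is 0.

0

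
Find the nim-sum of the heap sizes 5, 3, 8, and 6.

8

Compute the nim-sum pairwise:
5 ⊕ 3 = 6
6 ⊕ 8 = 14
14 ⊕ 6 = 8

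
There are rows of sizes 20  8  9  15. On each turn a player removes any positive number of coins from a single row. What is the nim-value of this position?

Nim-sum: 20 ^ 8 ^ 9 ^ 15 = 26.

26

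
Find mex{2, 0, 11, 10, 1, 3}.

4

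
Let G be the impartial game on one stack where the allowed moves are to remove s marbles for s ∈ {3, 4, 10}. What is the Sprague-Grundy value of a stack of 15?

0

Compute g(0), g(1), … for moves {3, 4, 10}:
k:     0  1  2  3  4  5  6  7  8  9 10 11 12 13 14 15
g(k):  0  0  0  1  1  1  2  0  0  0  1  1  1  2  0  0
So g(15) = 0.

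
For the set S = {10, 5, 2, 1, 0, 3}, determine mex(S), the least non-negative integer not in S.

4

The values 0, 1, 2, 3 are all present; 4 is the first non-negative integer missing from the set.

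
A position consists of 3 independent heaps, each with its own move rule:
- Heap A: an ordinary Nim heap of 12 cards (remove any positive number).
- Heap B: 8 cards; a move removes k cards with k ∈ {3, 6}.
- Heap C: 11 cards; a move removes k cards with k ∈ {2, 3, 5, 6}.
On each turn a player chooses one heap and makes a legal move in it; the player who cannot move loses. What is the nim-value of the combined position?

15

Heap A is a plain Nim heap of size 12, so its Grundy value is 12.
For heap B, compute g(0), g(1), … with moves {3, 6}:
g(0) = mex{} = 0
g(1) = mex{} = 0
g(2) = mex{} = 0
g(3) = mex{0} = 1
g(4) = mex{0} = 1
g(5) = mex{0} = 1
g(6) = mex{0,1} = 2
g(7) = mex{0,1} = 2
g(8) = mex{0,1} = 2
So g(8) = 2.
For heap C, compute g(0), g(1), … with moves {2, 3, 5, 6}:
k:     0  1  2  3  4  5  6  7  8  9 10 11
g(k):  0  0  1  1  2  2  3  3  0  0  1  1
So g(11) = 1.
By the Sprague-Grundy theorem, the Grundy value of a sum of independent games is the XOR of the component values.
Combined value = 12 XOR 2 XOR 1 = 15.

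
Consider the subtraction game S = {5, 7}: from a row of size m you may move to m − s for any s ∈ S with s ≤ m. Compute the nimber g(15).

0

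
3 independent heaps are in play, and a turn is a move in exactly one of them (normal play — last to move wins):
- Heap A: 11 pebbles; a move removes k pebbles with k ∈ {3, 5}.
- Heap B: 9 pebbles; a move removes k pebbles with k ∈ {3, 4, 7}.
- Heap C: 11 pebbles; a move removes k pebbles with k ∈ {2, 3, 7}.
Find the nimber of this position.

2

Build the Grundy sequence for heap A with g(k) = mex{g(k−s) : s ∈ {3, 5}, s ≤ k}:
k:     0  1  2  3  4  5  6  7  8  9 10 11
g(k):  0  0  0  1  1  1  2  2  0  0  0  1
So g(11) = 1.
Build the Grundy sequence for heap B with g(k) = mex{g(k−s) : s ∈ {3, 4, 7}, s ≤ k}:
g(0) = mex{} = 0
g(1) = mex{} = 0
g(2) = mex{} = 0
g(3) = mex{0} = 1
g(4) = mex{0} = 1
g(5) = mex{0} = 1
g(6) = mex{0,1} = 2
g(7) = mex{0,1} = 2
g(8) = mex{0,1} = 2
g(9) = mex{0,1,2} = 3
So g(9) = 3.
Build the Grundy sequence for heap C with g(k) = mex{g(k−s) : s ∈ {2, 3, 7}, s ≤ k}:
g(0) = mex{} = 0
g(1) = mex{} = 0
g(2) = mex{0} = 1
g(3) = mex{0} = 1
g(4) = mex{0,1} = 2
g(5) = mex{1} = 0
g(6) = mex{1,2} = 0
g(7) = mex{0,2} = 1
g(8) = mex{0} = 1
g(9) = mex{0,1} = 2
g(10) = mex{1} = 0
g(11) = mex{1,2} = 0
So g(11) = 0.
The value of a disjunctive sum is the nim-sum of the parts.
Combined value = 1 ⊕ 3 ⊕ 0 = 2.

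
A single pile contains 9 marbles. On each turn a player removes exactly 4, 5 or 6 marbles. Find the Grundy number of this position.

Build the Grundy sequence with g(k) = mex{g(k−s) : s ∈ {4, 5, 6}, s ≤ k}:
g(0) = mex{} = 0
g(1) = mex{} = 0
g(2) = mex{} = 0
g(3) = mex{} = 0
g(4) = mex{0} = 1
g(5) = mex{0} = 1
g(6) = mex{0} = 1
g(7) = mex{0} = 1
g(8) = mex{0,1} = 2
g(9) = mex{0,1} = 2
So g(9) = 2.

2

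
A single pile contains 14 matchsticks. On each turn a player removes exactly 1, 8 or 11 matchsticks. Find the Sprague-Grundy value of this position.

3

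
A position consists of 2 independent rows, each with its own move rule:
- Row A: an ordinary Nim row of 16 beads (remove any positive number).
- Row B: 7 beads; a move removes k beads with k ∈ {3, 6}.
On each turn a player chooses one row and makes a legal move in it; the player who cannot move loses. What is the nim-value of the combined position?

18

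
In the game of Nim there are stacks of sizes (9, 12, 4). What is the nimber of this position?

Nim-sum: 9 ^ 12 ^ 4 = 1.

1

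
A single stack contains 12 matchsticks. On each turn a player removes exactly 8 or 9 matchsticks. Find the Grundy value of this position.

1

Grundy values for subtraction set {8, 9}:
k:     0  1  2  3  4  5  6  7  8  9 10 11 12
g(k):  0  0  0  0  0  0  0  0  1  1  1  1  1
So g(12) = 1.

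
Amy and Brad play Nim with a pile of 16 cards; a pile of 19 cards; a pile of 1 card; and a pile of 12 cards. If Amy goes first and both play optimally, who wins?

Nim-sum: 16 XOR 19 XOR 1 XOR 12 = 14.
The nim-sum is 14 ≠ 0, so this is an N-position: the player to move can win; Amy has a winning move.

Amy wins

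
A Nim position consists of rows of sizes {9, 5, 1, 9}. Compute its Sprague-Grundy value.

4

Nim-sum: 9 ^ 5 ^ 1 ^ 9 = 4.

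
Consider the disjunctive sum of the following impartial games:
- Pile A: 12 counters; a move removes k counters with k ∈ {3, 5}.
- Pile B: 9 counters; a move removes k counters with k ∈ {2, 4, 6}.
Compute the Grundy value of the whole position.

1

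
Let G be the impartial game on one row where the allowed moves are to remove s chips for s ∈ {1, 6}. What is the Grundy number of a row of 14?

Build the Grundy sequence with g(k) = mex{g(k−s) : s ∈ {1, 6}, s ≤ k}:
g(0) = mex{} = 0
g(1) = mex{0} = 1
g(2) = mex{1} = 0
g(3) = mex{0} = 1
g(4) = mex{1} = 0
g(5) = mex{0} = 1
g(6) = mex{0,1} = 2
g(7) = mex{1,2} = 0
g(8) = mex{0} = 1
g(9) = mex{1} = 0
g(10) = mex{0} = 1
g(11) = mex{1} = 0
g(12) = mex{0,2} = 1
g(13) = mex{0,1} = 2
g(14) = mex{1,2} = 0
So g(14) = 0.

0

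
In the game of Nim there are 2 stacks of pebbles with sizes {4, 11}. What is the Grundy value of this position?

Bitwise XOR of the heap sizes:
  0100  (4)
  1011  (11)
  ----
  1111  (15)

15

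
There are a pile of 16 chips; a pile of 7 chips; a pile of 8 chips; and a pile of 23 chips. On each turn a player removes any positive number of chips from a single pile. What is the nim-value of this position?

Compute the nim-sum pairwise:
16 ⊕ 7 = 23
23 ⊕ 8 = 31
31 ⊕ 23 = 8

8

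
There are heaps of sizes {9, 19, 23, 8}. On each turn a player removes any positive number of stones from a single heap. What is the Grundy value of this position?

Compute the nim-sum pairwise:
9 ⊕ 19 = 26
26 ⊕ 23 = 13
13 ⊕ 8 = 5

5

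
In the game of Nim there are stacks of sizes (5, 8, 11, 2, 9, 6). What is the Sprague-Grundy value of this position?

11

Compute the nim-sum pairwise:
5 ^ 8 = 13
13 ^ 11 = 6
6 ^ 2 = 4
4 ^ 9 = 13
13 ^ 6 = 11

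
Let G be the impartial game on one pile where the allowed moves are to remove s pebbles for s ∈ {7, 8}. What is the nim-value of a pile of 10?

Grundy values for subtraction set {7, 8}:
g(0) = mex{} = 0
g(1) = mex{} = 0
g(2) = mex{} = 0
g(3) = mex{} = 0
g(4) = mex{} = 0
g(5) = mex{} = 0
g(6) = mex{} = 0
g(7) = mex{0} = 1
g(8) = mex{0} = 1
g(9) = mex{0} = 1
g(10) = mex{0} = 1
So g(10) = 1.

1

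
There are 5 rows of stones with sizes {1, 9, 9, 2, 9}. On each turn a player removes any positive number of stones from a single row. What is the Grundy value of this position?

10

Nim-sum: 1 XOR 9 XOR 9 XOR 2 XOR 9 = 10.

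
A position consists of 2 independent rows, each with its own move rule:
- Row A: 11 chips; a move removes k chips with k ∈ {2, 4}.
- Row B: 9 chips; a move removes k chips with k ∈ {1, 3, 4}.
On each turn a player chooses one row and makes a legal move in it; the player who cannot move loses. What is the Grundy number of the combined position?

2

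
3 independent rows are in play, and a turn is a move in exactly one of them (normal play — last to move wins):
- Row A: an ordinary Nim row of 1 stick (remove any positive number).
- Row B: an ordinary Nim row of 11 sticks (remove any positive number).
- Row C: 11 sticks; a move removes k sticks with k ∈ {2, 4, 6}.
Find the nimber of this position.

Row A is a plain Nim row of size 1, so its Grundy value is 1.
Row B is a plain Nim row of size 11, so its Grundy value is 11.
Grundy values for row C (subtraction set {2, 4, 6}):
g(0) = mex{} = 0
g(1) = mex{} = 0
g(2) = mex{0} = 1
g(3) = mex{0} = 1
g(4) = mex{0,1} = 2
g(5) = mex{0,1} = 2
g(6) = mex{0,1,2} = 3
g(7) = mex{0,1,2} = 3
g(8) = mex{1,2,3} = 0
g(9) = mex{1,2,3} = 0
g(10) = mex{0,2,3} = 1
g(11) = mex{0,2,3} = 1
So g(11) = 1.
The value of a disjunctive sum is the nim-sum of the parts.
Combined value = 1 ⊕ 11 ⊕ 1 = 11.

11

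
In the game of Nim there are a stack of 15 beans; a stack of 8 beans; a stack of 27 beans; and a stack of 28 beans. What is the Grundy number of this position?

Nim-sum: 15 ^ 8 ^ 27 ^ 28 = 0.

0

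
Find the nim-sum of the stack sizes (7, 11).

12

Nim-sum: 7 ^ 11 = 12.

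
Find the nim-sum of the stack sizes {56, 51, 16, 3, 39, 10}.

53

Compute the nim-sum pairwise:
56 ^ 51 = 11
11 ^ 16 = 27
27 ^ 3 = 24
24 ^ 39 = 63
63 ^ 10 = 53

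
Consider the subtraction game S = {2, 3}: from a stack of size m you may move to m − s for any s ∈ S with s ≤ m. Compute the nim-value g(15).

Compute g(0), g(1), … for moves {2, 3}:
k:     0  1  2  3  4  5  6  7  8  9 10 11 12 13 14 15
g(k):  0  0  1  1  2  0  0  1  1  2  0  0  1  1  2  0
So g(15) = 0.

0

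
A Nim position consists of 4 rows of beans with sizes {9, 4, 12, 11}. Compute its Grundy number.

Bitwise XOR of the heap sizes:
  1001  (9)
  0100  (4)
  1100  (12)
  1011  (11)
  ----
  1010  (10)

10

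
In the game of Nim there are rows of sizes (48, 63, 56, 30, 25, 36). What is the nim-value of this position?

Nim-sum: 48 ⊕ 63 ⊕ 56 ⊕ 30 ⊕ 25 ⊕ 36 = 20.

20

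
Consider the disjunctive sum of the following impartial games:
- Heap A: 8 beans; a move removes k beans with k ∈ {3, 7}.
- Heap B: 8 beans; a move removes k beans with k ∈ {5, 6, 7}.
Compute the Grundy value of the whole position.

3

For heap A, compute g(0), g(1), … with moves {3, 7}:
k:     0  1  2  3  4  5  6  7  8
g(k):  0  0  0  1  1  1  0  2  2
So g(8) = 2.
Grundy values for heap B (subtraction set {5, 6, 7}):
g(0) = mex{} = 0
g(1) = mex{} = 0
g(2) = mex{} = 0
g(3) = mex{} = 0
g(4) = mex{} = 0
g(5) = mex{0} = 1
g(6) = mex{0} = 1
g(7) = mex{0} = 1
g(8) = mex{0} = 1
So g(8) = 1.
By the Sprague-Grundy theorem, the Grundy value of a sum of independent games is the XOR of the component values.
Combined value = 2 XOR 1 = 3.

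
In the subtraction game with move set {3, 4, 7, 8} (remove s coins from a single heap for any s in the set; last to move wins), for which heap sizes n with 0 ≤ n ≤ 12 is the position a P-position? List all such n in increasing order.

Grundy values for subtraction set {3, 4, 7, 8}:
k:     0  1  2  3  4  5  6  7  8  9 10 11 12
g(k):  0  0  0  1  1  1  2  2  2  3  3  0  0
The P-positions (g = 0) in 0..12 are 0, 1, 2, 11, 12.

0, 1, 2, 11, 12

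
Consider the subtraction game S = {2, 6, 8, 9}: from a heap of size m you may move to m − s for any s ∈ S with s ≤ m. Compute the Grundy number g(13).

2

Grundy values for subtraction set {2, 6, 8, 9}:
k:     0  1  2  3  4  5  6  7  8  9 10 11 12 13
g(k):  0  0  1  1  0  0  1  1  2  2  3  3  2  2
So g(13) = 2.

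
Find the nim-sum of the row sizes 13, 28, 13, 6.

Compute the nim-sum pairwise:
13 XOR 28 = 17
17 XOR 13 = 28
28 XOR 6 = 26

26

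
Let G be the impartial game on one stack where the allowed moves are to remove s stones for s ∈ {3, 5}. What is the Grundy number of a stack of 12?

1

Build the Grundy sequence with g(k) = mex{g(k−s) : s ∈ {3, 5}, s ≤ k}:
g(0) = mex{} = 0
g(1) = mex{} = 0
g(2) = mex{} = 0
g(3) = mex{0} = 1
g(4) = mex{0} = 1
g(5) = mex{0} = 1
g(6) = mex{0,1} = 2
g(7) = mex{0,1} = 2
g(8) = mex{1} = 0
g(9) = mex{1,2} = 0
g(10) = mex{1,2} = 0
g(11) = mex{0,2} = 1
g(12) = mex{0,2} = 1
So g(12) = 1.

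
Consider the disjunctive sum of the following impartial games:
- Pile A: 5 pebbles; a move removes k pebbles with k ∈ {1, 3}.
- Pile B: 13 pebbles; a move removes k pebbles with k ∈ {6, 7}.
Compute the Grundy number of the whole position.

1

Grundy values for pile A (subtraction set {1, 3}):
g(0) = mex{} = 0
g(1) = mex{0} = 1
g(2) = mex{1} = 0
g(3) = mex{0} = 1
g(4) = mex{1} = 0
g(5) = mex{0} = 1
So g(5) = 1.
Build the Grundy sequence for pile B with g(k) = mex{g(k−s) : s ∈ {6, 7}, s ≤ k}:
g(0) = mex{} = 0
g(1) = mex{} = 0
g(2) = mex{} = 0
g(3) = mex{} = 0
g(4) = mex{} = 0
g(5) = mex{} = 0
g(6) = mex{0} = 1
g(7) = mex{0} = 1
g(8) = mex{0} = 1
g(9) = mex{0} = 1
g(10) = mex{0} = 1
g(11) = mex{0} = 1
g(12) = mex{0,1} = 2
g(13) = mex{1} = 0
So g(13) = 0.
By the Sprague-Grundy theorem, the Grundy value of a sum of independent games is the XOR of the component values.
Combined value = 1 XOR 0 = 1.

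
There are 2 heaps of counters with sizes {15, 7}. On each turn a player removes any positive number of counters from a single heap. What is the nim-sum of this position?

8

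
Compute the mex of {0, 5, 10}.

0 is in the set but 1 is not, so the mex is 1.

1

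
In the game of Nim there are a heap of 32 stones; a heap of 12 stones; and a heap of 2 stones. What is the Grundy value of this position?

Compute the nim-sum pairwise:
32 ^ 12 = 44
44 ^ 2 = 46

46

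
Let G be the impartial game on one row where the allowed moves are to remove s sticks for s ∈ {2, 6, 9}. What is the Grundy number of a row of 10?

Compute g(0), g(1), … for moves {2, 6, 9}:
g(0) = mex{} = 0
g(1) = mex{} = 0
g(2) = mex{0} = 1
g(3) = mex{0} = 1
g(4) = mex{1} = 0
g(5) = mex{1} = 0
g(6) = mex{0} = 1
g(7) = mex{0} = 1
g(8) = mex{1} = 0
g(9) = mex{0,1} = 2
g(10) = mex{0} = 1
So g(10) = 1.

1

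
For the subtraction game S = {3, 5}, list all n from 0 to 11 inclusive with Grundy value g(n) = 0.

0, 1, 2, 8, 9, 10

Compute g(0), g(1), … for moves {3, 5}:
g(0) = mex{} = 0
g(1) = mex{} = 0
g(2) = mex{} = 0
g(3) = mex{0} = 1
g(4) = mex{0} = 1
g(5) = mex{0} = 1
g(6) = mex{0,1} = 2
g(7) = mex{0,1} = 2
g(8) = mex{1} = 0
g(9) = mex{1,2} = 0
g(10) = mex{1,2} = 0
g(11) = mex{0,2} = 1
The P-positions (g = 0) in 0..11 are 0, 1, 2, 8, 9, 10.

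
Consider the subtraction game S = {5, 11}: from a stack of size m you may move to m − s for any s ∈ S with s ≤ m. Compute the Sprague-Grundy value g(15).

1

Grundy values for subtraction set {5, 11}:
k:     0  1  2  3  4  5  6  7  8  9 10 11 12 13 14 15
g(k):  0  0  0  0  0  1  1  1  1  1  0  2  2  2  2  1
So g(15) = 1.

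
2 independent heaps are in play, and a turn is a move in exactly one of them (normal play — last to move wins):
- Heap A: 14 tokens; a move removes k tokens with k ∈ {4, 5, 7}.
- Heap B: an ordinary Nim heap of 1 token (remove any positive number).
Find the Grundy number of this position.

1

Build the Grundy sequence for heap A with g(k) = mex{g(k−s) : s ∈ {4, 5, 7}, s ≤ k}:
k:     0  1  2  3  4  5  6  7  8  9 10 11 12 13 14
g(k):  0  0  0  0  1  1  1  1  2  2  2  0  0  0  0
So g(14) = 0.
Heap B is a plain Nim heap of size 1, so its Grundy value is 1.
By the Sprague-Grundy theorem, the Grundy value of a sum of independent games is the XOR of the component values.
Combined value = 0 XOR 1 = 1.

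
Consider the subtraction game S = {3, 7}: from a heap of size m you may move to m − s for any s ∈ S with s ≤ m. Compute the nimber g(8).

Grundy values for subtraction set {3, 7}:
g(0) = mex{} = 0
g(1) = mex{} = 0
g(2) = mex{} = 0
g(3) = mex{0} = 1
g(4) = mex{0} = 1
g(5) = mex{0} = 1
g(6) = mex{1} = 0
g(7) = mex{0,1} = 2
g(8) = mex{0,1} = 2
So g(8) = 2.

2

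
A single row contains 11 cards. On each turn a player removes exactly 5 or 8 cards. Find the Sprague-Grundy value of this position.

Build the Grundy sequence with g(k) = mex{g(k−s) : s ∈ {5, 8}, s ≤ k}:
g(0) = mex{} = 0
g(1) = mex{} = 0
g(2) = mex{} = 0
g(3) = mex{} = 0
g(4) = mex{} = 0
g(5) = mex{0} = 1
g(6) = mex{0} = 1
g(7) = mex{0} = 1
g(8) = mex{0} = 1
g(9) = mex{0} = 1
g(10) = mex{0,1} = 2
g(11) = mex{0,1} = 2
So g(11) = 2.

2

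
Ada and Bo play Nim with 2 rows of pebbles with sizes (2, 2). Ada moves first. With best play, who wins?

Bo wins

Bitwise XOR of the heap sizes:
  10  (2)
  10  (2)
  --
  00  (0)
The nim-sum is 0, so this is a P-position: the player to move is in a losing position under optimal play; Ada is about to move from it and so loses — Bo wins.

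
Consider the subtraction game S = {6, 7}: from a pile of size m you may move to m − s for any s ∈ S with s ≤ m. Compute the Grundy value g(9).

Build the Grundy sequence with g(k) = mex{g(k−s) : s ∈ {6, 7}, s ≤ k}:
k:     0  1  2  3  4  5  6  7  8  9
g(k):  0  0  0  0  0  0  1  1  1  1
So g(9) = 1.

1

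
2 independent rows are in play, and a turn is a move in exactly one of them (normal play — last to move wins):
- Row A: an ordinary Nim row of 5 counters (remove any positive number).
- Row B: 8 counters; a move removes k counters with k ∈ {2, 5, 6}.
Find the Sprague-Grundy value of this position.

5

Row A is a plain Nim row of size 5, so its Grundy value is 5.
Grundy values for row B (subtraction set {2, 5, 6}):
k:     0  1  2  3  4  5  6  7  8
g(k):  0  0  1  1  0  2  1  3  0
So g(8) = 0.
By the Sprague-Grundy theorem, the Grundy value of a sum of independent games is the XOR of the component values.
Combined value = 5 ⊕ 0 = 5.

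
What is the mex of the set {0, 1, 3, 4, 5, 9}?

The values 0, 1 are all present; 2 is the first non-negative integer missing from the set.

2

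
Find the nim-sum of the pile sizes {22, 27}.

Compute the nim-sum pairwise:
22 ^ 27 = 13

13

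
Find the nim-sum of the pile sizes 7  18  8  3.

Nim-sum: 7 ^ 18 ^ 8 ^ 3 = 30.

30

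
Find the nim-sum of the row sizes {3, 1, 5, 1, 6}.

0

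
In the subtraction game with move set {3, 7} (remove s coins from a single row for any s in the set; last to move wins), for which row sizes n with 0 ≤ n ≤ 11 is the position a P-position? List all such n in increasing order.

0, 1, 2, 6, 10, 11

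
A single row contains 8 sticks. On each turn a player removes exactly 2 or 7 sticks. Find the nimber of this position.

2

Build the Grundy sequence with g(k) = mex{g(k−s) : s ∈ {2, 7}, s ≤ k}:
g(0) = mex{} = 0
g(1) = mex{} = 0
g(2) = mex{0} = 1
g(3) = mex{0} = 1
g(4) = mex{1} = 0
g(5) = mex{1} = 0
g(6) = mex{0} = 1
g(7) = mex{0} = 1
g(8) = mex{0,1} = 2
So g(8) = 2.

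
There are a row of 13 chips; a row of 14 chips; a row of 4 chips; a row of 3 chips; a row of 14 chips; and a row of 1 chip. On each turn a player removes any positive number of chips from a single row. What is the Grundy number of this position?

Nim-sum: 13 ^ 14 ^ 4 ^ 3 ^ 14 ^ 1 = 11.

11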